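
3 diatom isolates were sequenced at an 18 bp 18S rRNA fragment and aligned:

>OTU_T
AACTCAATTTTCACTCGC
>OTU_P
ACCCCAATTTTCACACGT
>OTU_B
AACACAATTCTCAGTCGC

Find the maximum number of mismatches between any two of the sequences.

Pairwise Hamming distances:
  OTU_T vs OTU_P: 4
  OTU_T vs OTU_B: 3
  OTU_P vs OTU_B: 6
The largest is 6, between OTU_P and OTU_B.

6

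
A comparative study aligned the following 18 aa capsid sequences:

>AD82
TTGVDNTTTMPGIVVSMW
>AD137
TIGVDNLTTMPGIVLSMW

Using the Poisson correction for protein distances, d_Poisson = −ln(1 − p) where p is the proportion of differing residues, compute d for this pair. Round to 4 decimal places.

0.1823

The sequences differ at positions 2 (T/I), 7 (T/L), 15 (V/L).
p = 3/18 = 0.166667.
d = −ln(1 − 0.166667) = −ln(0.833333) = 0.1823.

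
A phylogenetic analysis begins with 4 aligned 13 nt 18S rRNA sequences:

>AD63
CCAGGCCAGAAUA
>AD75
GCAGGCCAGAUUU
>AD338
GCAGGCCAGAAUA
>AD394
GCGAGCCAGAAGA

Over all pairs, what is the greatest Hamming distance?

Pairwise Hamming distances:
  AD63 vs AD75: 3
  AD63 vs AD338: 1
  AD63 vs AD394: 4
  AD75 vs AD338: 2
  AD75 vs AD394: 5
  AD338 vs AD394: 3
The largest is 5, between AD75 and AD394.

5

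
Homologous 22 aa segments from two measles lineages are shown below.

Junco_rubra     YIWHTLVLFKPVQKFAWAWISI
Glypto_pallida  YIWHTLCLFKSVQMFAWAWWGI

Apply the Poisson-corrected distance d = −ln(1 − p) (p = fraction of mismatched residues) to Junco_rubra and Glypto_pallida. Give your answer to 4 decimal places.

0.2578

Differing sites — 7:V/C; 11:P/S; 14:K/M; 20:I/W; 21:S/G.
p = 5/22 = 0.227273.
d = −ln(1 − 0.227273) = −ln(0.772727) = 0.2578.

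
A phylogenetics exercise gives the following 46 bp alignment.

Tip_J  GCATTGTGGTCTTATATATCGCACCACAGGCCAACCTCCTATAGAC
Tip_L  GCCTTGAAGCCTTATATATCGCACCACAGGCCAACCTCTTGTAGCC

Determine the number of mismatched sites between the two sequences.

7

The sequences differ at positions 3 (A/C), 7 (T/A), 8 (G/A), 10 (T/C), 39 (C/T), 41 (A/G), 45 (A/C).
That gives 7 mismatches out of 46 aligned sites, so the Hamming distance is 7.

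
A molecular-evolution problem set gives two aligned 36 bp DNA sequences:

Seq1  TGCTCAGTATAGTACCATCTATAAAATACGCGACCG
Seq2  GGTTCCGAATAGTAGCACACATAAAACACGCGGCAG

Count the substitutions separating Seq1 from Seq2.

Mismatches occur at site 1 (T/G), site 3 (C/T), site 6 (A/C), site 8 (T/A), site 15 (C/G), site 18 (T/C), site 19 (C/A), site 20 (T/C), site 27 (T/C), site 33 (A/G), site 35 (C/A).
That gives 11 mismatches out of 36 aligned sites, so the Hamming distance is 11.

11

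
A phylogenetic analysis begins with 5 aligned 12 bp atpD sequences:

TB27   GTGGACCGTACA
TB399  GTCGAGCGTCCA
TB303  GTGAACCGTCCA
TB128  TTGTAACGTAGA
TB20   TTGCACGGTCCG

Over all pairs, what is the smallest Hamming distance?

2

Pairwise Hamming distances:
  TB27 vs TB399: 3
  TB27 vs TB303: 2
  TB27 vs TB128: 4
  TB27 vs TB20: 5
  TB399 vs TB303: 3
  TB399 vs TB128: 6
  TB399 vs TB20: 6
  TB303 vs TB128: 5
  TB303 vs TB20: 4
  TB128 vs TB20: 6
The smallest is 2, between TB27 and TB303.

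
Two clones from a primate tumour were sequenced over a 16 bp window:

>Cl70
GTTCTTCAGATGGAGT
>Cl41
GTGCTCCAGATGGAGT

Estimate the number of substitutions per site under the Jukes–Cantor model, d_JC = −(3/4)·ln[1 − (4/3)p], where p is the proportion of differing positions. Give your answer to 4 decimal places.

The sequences differ at positions 3 (T/G), 6 (T/C).
p = 2/16 = 0.125000.
d = −0.75 · ln(1 − (4/3)·0.125000) = −0.75 · ln(0.833333) = −0.75 · (-0.182322) = 0.1367.

0.1367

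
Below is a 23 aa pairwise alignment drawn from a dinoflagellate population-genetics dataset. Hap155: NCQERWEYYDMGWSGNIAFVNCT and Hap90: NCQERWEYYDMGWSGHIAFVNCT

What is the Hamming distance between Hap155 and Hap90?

1

Differing sites — 16:N/H.
That gives 1 mismatch out of 23 aligned sites, so the Hamming distance is 1.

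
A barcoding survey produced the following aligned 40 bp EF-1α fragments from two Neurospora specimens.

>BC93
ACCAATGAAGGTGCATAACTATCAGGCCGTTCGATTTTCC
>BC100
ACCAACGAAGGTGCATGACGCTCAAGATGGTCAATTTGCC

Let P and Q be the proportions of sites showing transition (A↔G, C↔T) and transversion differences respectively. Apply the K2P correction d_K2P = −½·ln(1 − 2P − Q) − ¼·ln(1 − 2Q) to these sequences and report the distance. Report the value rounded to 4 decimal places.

Differing sites — 6:T/C (Ti); 17:A/G (Ti); 20:T/G (Tv); 21:A/C (Tv); 25:G/A (Ti); 27:C/A (Tv); 28:C/T (Ti); 30:T/G (Tv); 33:G/A (Ti); 38:T/G (Tv).
Of the 10 differences, 5 transitions and 5 transversions over 40 sites: P = 5/40 = 0.125000, Q = 5/40 = 0.125000.
d = −0.5·ln(0.625000) − 0.25·ln(0.750000) = −0.5·(-0.470004) − 0.25·(-0.287682) = 0.3069.

0.3069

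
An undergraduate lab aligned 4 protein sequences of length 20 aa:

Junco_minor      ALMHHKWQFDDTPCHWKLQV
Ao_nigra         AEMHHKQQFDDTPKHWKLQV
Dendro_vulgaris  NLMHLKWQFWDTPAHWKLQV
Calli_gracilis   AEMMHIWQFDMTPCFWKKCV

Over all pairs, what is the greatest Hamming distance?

Pairwise Hamming distances:
  Junco_minor vs Ao_nigra: 3
  Junco_minor vs Dendro_vulgaris: 4
  Junco_minor vs Calli_gracilis: 7
  Ao_nigra vs Dendro_vulgaris: 6
  Ao_nigra vs Calli_gracilis: 8
  Dendro_vulgaris vs Calli_gracilis: 11
The largest is 11, between Dendro_vulgaris and Calli_gracilis.

11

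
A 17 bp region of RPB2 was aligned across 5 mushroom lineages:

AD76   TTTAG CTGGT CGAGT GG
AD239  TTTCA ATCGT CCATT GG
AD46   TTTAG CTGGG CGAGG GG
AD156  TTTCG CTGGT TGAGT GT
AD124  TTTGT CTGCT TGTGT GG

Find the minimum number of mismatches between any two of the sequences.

Pairwise Hamming distances:
  AD76 vs AD239: 6
  AD76 vs AD46: 2
  AD76 vs AD156: 3
  AD76 vs AD124: 5
  AD239 vs AD46: 8
  AD239 vs AD156: 7
  AD239 vs AD124: 9
  AD46 vs AD156: 5
  AD46 vs AD124: 7
  AD156 vs AD124: 5
The smallest is 2, between AD76 and AD46.

2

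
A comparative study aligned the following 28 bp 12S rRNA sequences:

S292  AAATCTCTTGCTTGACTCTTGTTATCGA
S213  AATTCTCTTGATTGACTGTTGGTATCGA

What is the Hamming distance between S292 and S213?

Mismatches occur at site 3 (A↔T), site 11 (C↔A), site 18 (C↔G), site 22 (T↔G).
That gives 4 mismatches out of 28 aligned sites, so the Hamming distance is 4.

4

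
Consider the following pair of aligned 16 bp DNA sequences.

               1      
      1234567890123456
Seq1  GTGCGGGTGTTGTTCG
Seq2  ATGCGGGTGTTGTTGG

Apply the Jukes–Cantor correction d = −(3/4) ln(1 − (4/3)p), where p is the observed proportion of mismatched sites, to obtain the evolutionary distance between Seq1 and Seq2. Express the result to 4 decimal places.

0.1367

The sequences differ at positions 1 (G/A), 15 (C/G).
p = 2/16 = 0.125000.
d = −0.75 · ln(1 − (4/3)·0.125000) = −0.75 · ln(0.833333) = −0.75 · (-0.182322) = 0.1367.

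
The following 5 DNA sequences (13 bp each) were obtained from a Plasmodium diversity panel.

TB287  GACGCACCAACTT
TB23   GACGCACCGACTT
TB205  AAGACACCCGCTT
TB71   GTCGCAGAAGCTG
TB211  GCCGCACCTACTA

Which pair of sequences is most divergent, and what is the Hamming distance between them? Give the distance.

Pairwise Hamming distances:
  TB287 vs TB23: 1
  TB287 vs TB205: 5
  TB287 vs TB71: 5
  TB287 vs TB211: 3
  TB23 vs TB205: 5
  TB23 vs TB71: 6
  TB23 vs TB211: 3
  TB205 vs TB71: 8
  TB205 vs TB211: 7
  TB71 vs TB211: 6
The largest is 8, between TB205 and TB71.

8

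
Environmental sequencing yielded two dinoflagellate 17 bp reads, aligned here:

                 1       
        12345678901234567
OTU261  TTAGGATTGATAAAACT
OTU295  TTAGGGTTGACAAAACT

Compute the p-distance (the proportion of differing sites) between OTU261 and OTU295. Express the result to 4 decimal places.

0.1176

The sequences differ at positions 6 (A/G), 11 (T/C).
There are 2 differences over 17 sites, so p = 2/17 = 0.1176.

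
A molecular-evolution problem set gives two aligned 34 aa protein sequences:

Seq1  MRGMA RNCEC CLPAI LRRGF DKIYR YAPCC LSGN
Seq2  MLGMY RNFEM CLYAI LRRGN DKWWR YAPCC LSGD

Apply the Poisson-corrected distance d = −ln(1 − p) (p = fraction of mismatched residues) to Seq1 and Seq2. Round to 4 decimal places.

0.3075

The sequences differ at positions 2 (R/L), 5 (A/Y), 8 (C/F), 10 (C/M), 13 (P/Y), 20 (F/N), 23 (I/W), 24 (Y/W), 34 (N/D).
p = 9/34 = 0.264706.
d = −ln(1 − 0.264706) = −ln(0.735294) = 0.3075.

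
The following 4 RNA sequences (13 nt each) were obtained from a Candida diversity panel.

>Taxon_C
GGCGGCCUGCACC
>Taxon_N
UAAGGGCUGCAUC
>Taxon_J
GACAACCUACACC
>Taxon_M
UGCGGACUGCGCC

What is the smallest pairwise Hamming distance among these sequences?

Pairwise Hamming distances:
  Taxon_C vs Taxon_N: 5
  Taxon_C vs Taxon_J: 4
  Taxon_C vs Taxon_M: 3
  Taxon_N vs Taxon_J: 7
  Taxon_N vs Taxon_M: 5
  Taxon_J vs Taxon_M: 7
The smallest is 3, between Taxon_C and Taxon_M.

3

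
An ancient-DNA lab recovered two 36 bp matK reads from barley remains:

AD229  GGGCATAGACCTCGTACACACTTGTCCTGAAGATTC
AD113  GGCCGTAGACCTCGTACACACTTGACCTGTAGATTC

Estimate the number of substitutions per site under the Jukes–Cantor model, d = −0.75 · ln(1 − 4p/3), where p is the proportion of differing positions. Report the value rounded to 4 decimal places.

Mismatches occur at site 3 (G→C), site 5 (A→G), site 25 (T→A), site 30 (A→T).
p = 4/36 = 0.111111.
d = −0.75 · ln(1 − (4/3)·0.111111) = −0.75 · ln(0.851852) = −0.75 · (-0.160342) = 0.1203.

0.1203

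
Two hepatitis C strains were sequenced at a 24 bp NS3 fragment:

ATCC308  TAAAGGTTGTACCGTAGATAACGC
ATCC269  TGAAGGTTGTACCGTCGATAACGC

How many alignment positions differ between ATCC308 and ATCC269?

Differing sites — 2:A/G; 16:A/C.
That gives 2 mismatches out of 24 aligned sites, so the Hamming distance is 2.

2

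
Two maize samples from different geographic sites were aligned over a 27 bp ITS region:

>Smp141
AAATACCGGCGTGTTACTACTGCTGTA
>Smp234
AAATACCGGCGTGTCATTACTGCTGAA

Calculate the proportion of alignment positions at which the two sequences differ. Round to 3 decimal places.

0.111

Mismatches occur at site 15 (T↔C), site 17 (C↔T), site 26 (T↔A).
There are 3 differences over 27 sites, so p = 3/27 = 0.111.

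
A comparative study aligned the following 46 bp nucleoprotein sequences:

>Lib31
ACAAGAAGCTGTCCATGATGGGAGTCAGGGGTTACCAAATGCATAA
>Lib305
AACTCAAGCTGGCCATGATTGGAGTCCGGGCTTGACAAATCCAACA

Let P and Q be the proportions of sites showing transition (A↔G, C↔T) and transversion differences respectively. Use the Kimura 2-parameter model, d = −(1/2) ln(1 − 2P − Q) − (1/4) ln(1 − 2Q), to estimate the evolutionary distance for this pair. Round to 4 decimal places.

Differing sites — 2:C/A (Tv); 3:A/C (Tv); 4:A/T (Tv); 5:G/C (Tv); 12:T/G (Tv); 20:G/T (Tv); 27:A/C (Tv); 31:G/C (Tv); 34:A/G (Ti); 35:C/A (Tv); 41:G/C (Tv); 44:T/A (Tv); 45:A/C (Tv).
Of the 13 differences, 1 transition and 12 transversions over 46 sites: P = 1/46 = 0.021739, Q = 12/46 = 0.260870.
d = −0.5·ln(0.695652) − 0.25·ln(0.478260) = −0.5·(-0.362906) − 0.25·(-0.737601) = 0.3659.

0.3659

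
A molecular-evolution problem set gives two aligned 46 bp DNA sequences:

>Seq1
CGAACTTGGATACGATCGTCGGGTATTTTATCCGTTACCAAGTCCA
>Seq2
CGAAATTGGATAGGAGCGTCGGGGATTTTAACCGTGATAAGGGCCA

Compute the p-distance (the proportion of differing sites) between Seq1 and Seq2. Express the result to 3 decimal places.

Mismatches occur at site 5 (C↔A), site 13 (C↔G), site 16 (T↔G), site 24 (T↔G), site 31 (T↔A), site 36 (T↔G), site 38 (C↔T), site 39 (C↔A), site 41 (A↔G), site 43 (T↔G).
There are 10 differences over 46 sites, so p = 10/46 = 0.217.

0.217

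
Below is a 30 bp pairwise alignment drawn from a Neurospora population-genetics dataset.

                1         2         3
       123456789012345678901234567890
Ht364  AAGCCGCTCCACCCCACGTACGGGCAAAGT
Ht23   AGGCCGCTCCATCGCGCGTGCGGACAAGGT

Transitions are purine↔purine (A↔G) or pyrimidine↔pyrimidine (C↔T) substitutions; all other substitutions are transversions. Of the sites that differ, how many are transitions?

Mismatches occur at site 2 (A/G, transition), site 12 (C/T, transition), site 14 (C/G, transversion), site 16 (A/G, transition), site 20 (A/G, transition), site 24 (G/A, transition), site 28 (A/G, transition).
Of the 7 differences, 6 transitions and 1 transversion, so the answer is 6.

6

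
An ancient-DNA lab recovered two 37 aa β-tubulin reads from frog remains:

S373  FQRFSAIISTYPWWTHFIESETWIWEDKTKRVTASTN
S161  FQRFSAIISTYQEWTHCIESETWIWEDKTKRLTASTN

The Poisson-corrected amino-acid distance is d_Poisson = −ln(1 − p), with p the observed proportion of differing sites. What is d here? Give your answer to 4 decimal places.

Mismatches occur at site 12 (P/Q), site 13 (W/E), site 17 (F/C), site 32 (V/L).
p = 4/37 = 0.108108.
d = −ln(1 − 0.108108) = −ln(0.891892) = 0.1144.

0.1144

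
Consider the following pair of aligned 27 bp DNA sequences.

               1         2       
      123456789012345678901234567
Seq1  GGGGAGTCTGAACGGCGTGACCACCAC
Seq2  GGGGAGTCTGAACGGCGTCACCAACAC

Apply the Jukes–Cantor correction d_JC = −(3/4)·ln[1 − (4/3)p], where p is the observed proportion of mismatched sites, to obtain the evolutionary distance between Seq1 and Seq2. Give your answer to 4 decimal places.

0.0780

Mismatches occur at site 19 (G→C), site 24 (C→A).
p = 2/27 = 0.074074.
d = −0.75 · ln(1 − (4/3)·0.074074) = −0.75 · ln(0.901235) = −0.75 · (-0.103989) = 0.0780.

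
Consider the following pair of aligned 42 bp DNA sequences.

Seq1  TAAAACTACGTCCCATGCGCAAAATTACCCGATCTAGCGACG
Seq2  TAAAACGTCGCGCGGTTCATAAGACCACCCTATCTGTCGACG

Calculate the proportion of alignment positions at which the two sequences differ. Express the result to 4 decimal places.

Differing sites — 7:T/G; 8:A/T; 11:T/C; 12:C/G; 14:C/G; 15:A/G; 17:G/T; 19:G/A; 20:C/T; 23:A/G; 25:T/C; 26:T/C; 31:G/T; 36:A/G; 37:G/T.
There are 15 differences over 42 sites, so p = 15/42 = 0.3571.

0.3571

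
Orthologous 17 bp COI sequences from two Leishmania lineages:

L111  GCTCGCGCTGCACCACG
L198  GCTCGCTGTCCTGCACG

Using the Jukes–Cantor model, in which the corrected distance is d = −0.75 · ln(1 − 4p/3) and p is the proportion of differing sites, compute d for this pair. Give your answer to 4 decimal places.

The sequences differ at positions 7 (G/T), 8 (C/G), 10 (G/C), 12 (A/T), 13 (C/G).
p = 5/17 = 0.294118.
d = −0.75 · ln(1 − (4/3)·0.294118) = −0.75 · ln(0.607843) = −0.75 · (-0.497839) = 0.3734.

0.3734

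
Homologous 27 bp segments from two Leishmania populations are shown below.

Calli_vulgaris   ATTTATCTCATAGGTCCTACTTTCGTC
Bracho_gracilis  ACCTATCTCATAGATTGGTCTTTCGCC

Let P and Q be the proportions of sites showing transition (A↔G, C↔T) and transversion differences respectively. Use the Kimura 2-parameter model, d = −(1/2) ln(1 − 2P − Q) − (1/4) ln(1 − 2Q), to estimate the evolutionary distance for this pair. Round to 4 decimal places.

Differing sites — 2:T/C (Ti); 3:T/C (Ti); 14:G/A (Ti); 16:C/T (Ti); 17:C/G (Tv); 18:T/G (Tv); 19:A/T (Tv); 26:T/C (Ti).
Of the 8 differences, 5 transitions and 3 transversions over 27 sites: P = 5/27 = 0.185185, Q = 3/27 = 0.111111.
d = −0.5·ln(0.518519) − 0.25·ln(0.777778) = −0.5·(-0.656779) − 0.25·(-0.251314) = 0.3912.

0.3912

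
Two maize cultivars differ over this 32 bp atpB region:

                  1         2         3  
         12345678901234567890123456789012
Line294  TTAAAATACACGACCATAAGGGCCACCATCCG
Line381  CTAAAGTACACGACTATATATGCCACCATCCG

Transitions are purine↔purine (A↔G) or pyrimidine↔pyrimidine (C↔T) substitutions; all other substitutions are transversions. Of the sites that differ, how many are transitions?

4

Differing sites — 1:T/C (Ti); 6:A/G (Ti); 15:C/T (Ti); 19:A/T (Tv); 20:G/A (Ti); 21:G/T (Tv).
Of the 6 differences, 4 transitions and 2 transversions, so the answer is 4.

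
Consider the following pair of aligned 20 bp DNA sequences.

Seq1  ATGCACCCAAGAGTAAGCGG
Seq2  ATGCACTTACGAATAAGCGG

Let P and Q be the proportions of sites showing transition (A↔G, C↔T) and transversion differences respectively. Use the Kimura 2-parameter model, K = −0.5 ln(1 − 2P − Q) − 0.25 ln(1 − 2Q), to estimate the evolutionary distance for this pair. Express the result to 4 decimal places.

Mismatches occur at site 7 (C→T, transition), site 8 (C→T, transition), site 10 (A→C, transversion), site 13 (G→A, transition).
Of the 4 differences, 3 transitions and 1 transversion over 20 sites: P = 3/20 = 0.150000, Q = 1/20 = 0.050000.
d = −0.5·ln(0.650000) − 0.25·ln(0.900000) = −0.5·(-0.430783) − 0.25·(-0.105361) = 0.2417.

0.2417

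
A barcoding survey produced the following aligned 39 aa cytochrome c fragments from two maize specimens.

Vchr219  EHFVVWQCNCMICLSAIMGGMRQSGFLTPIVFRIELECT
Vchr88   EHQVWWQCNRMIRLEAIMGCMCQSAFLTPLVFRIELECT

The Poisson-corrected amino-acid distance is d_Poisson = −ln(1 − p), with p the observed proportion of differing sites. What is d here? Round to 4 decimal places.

0.2624

Differing sites — 3:F/Q; 5:V/W; 10:C/R; 13:C/R; 15:S/E; 20:G/C; 22:R/C; 25:G/A; 30:I/L.
p = 9/39 = 0.230769.
d = −ln(1 − 0.230769) = −ln(0.769231) = 0.2624.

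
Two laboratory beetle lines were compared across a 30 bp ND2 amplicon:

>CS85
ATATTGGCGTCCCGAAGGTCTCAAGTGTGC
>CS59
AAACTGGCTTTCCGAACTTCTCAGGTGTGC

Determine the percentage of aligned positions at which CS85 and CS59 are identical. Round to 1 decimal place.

Differing sites — 2:T/A; 4:T/C; 9:G/T; 11:C/T; 17:G/C; 18:G/T; 24:A/G.
23 of the 30 sites match, so the percent identity is 23/30 × 100 = 76.7%.

76.7%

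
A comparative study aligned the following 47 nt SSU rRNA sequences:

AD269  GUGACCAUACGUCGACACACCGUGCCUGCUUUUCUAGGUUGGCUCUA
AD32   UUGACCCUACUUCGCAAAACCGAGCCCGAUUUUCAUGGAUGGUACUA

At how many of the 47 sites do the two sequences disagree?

Differing sites — 1:G/U; 7:A/C; 11:G/U; 15:A/C; 16:C/A; 18:C/A; 23:U/A; 27:U/C; 29:C/A; 35:U/A; 36:A/U; 39:U/A; 43:C/U; 44:U/A.
That gives 14 mismatches out of 47 aligned sites, so the Hamming distance is 14.

14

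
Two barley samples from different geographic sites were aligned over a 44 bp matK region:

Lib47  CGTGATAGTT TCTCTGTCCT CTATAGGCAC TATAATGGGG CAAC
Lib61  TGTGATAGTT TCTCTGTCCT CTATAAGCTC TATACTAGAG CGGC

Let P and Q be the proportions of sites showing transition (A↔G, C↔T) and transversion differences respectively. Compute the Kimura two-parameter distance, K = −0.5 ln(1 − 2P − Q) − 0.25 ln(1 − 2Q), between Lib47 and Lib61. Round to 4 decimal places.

0.2153

The sequences differ at positions 1 (C/T, transition), 26 (G/A, transition), 29 (A/T, transversion), 35 (A/C, transversion), 37 (G/A, transition), 39 (G/A, transition), 42 (A/G, transition), 43 (A/G, transition).
Of the 8 differences, 6 transitions and 2 transversions over 44 sites: P = 6/44 = 0.136364, Q = 2/44 = 0.045455.
d = −0.5·ln(0.681817) − 0.25·ln(0.909090) = −0.5·(-0.382994) − 0.25·(-0.095311) = 0.2153.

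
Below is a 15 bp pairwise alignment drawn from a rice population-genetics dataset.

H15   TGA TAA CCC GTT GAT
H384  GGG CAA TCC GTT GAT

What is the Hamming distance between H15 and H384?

4

Differing sites — 1:T/G; 3:A/G; 4:T/C; 7:C/T.
That gives 4 mismatches out of 15 aligned sites, so the Hamming distance is 4.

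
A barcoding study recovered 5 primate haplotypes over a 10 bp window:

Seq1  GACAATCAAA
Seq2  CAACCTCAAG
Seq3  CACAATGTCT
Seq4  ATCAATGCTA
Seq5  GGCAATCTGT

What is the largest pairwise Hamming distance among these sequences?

9

Pairwise Hamming distances:
  Seq1 vs Seq2: 5
  Seq1 vs Seq3: 5
  Seq1 vs Seq4: 5
  Seq1 vs Seq5: 4
  Seq2 vs Seq3: 7
  Seq2 vs Seq4: 9
  Seq2 vs Seq5: 8
  Seq3 vs Seq4: 5
  Seq3 vs Seq5: 4
  Seq4 vs Seq5: 6
The largest is 9, between Seq2 and Seq4.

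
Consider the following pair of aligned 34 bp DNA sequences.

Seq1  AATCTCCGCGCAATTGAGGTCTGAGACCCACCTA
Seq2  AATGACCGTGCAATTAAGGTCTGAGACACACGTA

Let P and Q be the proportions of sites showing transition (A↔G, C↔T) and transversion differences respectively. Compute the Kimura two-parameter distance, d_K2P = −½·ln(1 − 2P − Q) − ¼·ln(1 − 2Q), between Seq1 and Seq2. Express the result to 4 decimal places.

0.2012

Differing sites — 4:C/G (Tv); 5:T/A (Tv); 9:C/T (Ti); 16:G/A (Ti); 28:C/A (Tv); 32:C/G (Tv).
Of the 6 differences, 2 transitions and 4 transversions over 34 sites: P = 2/34 = 0.058824, Q = 4/34 = 0.117647.
d = −0.5·ln(0.764705) − 0.25·ln(0.764706) = −0.5·(-0.268265) − 0.25·(-0.268264) = 0.2012.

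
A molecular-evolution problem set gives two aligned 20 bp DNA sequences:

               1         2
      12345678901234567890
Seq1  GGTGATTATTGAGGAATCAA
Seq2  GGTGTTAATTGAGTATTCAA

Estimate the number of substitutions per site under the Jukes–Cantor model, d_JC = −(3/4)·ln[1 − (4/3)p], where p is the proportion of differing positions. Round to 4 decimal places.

0.2326

The sequences differ at positions 5 (A/T), 7 (T/A), 14 (G/T), 16 (A/T).
p = 4/20 = 0.200000.
d = −0.75 · ln(1 − (4/3)·0.200000) = −0.75 · ln(0.733333) = −0.75 · (-0.310155) = 0.2326.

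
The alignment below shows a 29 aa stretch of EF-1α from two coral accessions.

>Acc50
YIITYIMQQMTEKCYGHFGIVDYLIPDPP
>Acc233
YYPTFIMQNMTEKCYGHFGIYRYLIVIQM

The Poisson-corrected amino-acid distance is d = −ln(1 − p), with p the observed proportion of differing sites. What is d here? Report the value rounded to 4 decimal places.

0.4229

Differing sites — 2:I/Y; 3:I/P; 5:Y/F; 9:Q/N; 21:V/Y; 22:D/R; 26:P/V; 27:D/I; 28:P/Q; 29:P/M.
p = 10/29 = 0.344828.
d = −ln(1 − 0.344828) = −ln(0.655172) = 0.4229.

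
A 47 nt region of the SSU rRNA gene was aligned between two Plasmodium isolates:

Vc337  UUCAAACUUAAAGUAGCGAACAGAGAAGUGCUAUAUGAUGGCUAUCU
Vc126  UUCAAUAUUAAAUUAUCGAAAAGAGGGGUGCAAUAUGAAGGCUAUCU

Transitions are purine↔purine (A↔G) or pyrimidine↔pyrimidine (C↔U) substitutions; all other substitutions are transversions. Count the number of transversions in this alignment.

7

Mismatches occur at site 6 (A↔U, transversion), site 7 (C↔A, transversion), site 13 (G↔U, transversion), site 16 (G↔U, transversion), site 21 (C↔A, transversion), site 26 (A↔G, transition), site 27 (A↔G, transition), site 32 (U↔A, transversion), site 39 (U↔A, transversion).
Of the 9 differences, 2 transitions and 7 transversions, so the answer is 7.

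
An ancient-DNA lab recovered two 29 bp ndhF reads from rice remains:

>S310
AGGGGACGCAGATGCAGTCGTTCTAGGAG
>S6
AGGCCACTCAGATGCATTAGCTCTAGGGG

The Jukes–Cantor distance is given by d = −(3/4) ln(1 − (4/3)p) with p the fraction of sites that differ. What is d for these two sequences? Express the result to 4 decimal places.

0.2913

The sequences differ at positions 4 (G/C), 5 (G/C), 8 (G/T), 17 (G/T), 19 (C/A), 21 (T/C), 28 (A/G).
p = 7/29 = 0.241379.
d = −0.75 · ln(1 − (4/3)·0.241379) = −0.75 · ln(0.678161) = −0.75 · (-0.388371) = 0.2913.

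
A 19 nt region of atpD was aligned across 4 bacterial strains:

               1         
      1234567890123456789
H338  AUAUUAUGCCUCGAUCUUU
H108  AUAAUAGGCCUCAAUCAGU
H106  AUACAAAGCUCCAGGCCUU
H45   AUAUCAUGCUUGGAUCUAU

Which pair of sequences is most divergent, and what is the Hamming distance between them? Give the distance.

Pairwise Hamming distances:
  H338 vs H108: 5
  H338 vs H106: 9
  H338 vs H45: 4
  H108 vs H106: 9
  H108 vs H45: 8
  H106 vs H45: 10
The largest is 10, between H106 and H45.

10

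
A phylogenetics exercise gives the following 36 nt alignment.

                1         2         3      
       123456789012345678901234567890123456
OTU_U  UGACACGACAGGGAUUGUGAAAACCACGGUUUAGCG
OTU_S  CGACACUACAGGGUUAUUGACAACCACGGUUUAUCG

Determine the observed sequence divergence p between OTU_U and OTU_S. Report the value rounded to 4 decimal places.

The sequences differ at positions 1 (U/C), 7 (G/U), 14 (A/U), 16 (U/A), 17 (G/U), 21 (A/C), 34 (G/U).
There are 7 differences over 36 sites, so p = 7/36 = 0.1944.

0.1944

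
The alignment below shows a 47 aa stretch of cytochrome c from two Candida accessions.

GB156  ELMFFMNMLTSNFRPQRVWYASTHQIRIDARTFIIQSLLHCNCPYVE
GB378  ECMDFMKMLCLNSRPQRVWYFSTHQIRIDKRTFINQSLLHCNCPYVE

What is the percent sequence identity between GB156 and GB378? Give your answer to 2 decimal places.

Mismatches occur at site 2 (L→C), site 4 (F→D), site 7 (N→K), site 10 (T→C), site 11 (S→L), site 13 (F→S), site 21 (A→F), site 30 (A→K), site 35 (I→N).
38 of the 47 sites match, so the percent identity is 38/47 × 100 = 80.85%.

80.85%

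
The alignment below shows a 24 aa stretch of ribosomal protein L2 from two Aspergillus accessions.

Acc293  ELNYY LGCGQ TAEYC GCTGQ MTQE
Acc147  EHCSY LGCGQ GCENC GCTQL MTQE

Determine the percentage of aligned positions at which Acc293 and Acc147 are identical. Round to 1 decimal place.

66.7%

Mismatches occur at site 2 (L→H), site 3 (N→C), site 4 (Y→S), site 11 (T→G), site 12 (A→C), site 14 (Y→N), site 19 (G→Q), site 20 (Q→L).
16 of the 24 sites match, so the percent identity is 16/24 × 100 = 66.7%.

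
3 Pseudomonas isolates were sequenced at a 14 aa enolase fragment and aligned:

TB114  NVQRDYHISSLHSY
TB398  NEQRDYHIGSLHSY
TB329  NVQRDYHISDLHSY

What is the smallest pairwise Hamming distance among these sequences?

1

Pairwise Hamming distances:
  TB114 vs TB398: 2
  TB114 vs TB329: 1
  TB398 vs TB329: 3
The smallest is 1, between TB114 and TB329.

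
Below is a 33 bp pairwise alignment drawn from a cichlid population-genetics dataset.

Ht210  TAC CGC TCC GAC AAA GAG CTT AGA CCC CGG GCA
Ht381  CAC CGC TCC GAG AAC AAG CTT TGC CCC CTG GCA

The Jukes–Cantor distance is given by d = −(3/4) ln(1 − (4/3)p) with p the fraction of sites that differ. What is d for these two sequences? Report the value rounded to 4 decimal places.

Differing sites — 1:T/C; 12:C/G; 15:A/C; 16:G/A; 22:A/T; 24:A/C; 29:G/T.
p = 7/33 = 0.212121.
d = −0.75 · ln(1 − (4/3)·0.212121) = −0.75 · ln(0.717172) = −0.75 · (-0.332440) = 0.2493.

0.2493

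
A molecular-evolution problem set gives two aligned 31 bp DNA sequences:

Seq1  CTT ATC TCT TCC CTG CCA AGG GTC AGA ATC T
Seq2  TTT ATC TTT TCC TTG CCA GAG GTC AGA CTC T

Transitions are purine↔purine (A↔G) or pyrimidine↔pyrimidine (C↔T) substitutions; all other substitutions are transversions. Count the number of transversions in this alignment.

Differing sites — 1:C/T (Ti); 8:C/T (Ti); 13:C/T (Ti); 19:A/G (Ti); 20:G/A (Ti); 28:A/C (Tv).
Of the 6 differences, 5 transitions and 1 transversion, so the answer is 1.

1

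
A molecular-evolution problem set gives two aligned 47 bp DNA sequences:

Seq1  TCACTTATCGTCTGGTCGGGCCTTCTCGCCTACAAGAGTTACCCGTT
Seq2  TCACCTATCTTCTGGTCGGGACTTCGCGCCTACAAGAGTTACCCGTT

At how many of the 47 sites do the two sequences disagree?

Differing sites — 5:T/C; 10:G/T; 21:C/A; 26:T/G.
That gives 4 mismatches out of 47 aligned sites, so the Hamming distance is 4.

4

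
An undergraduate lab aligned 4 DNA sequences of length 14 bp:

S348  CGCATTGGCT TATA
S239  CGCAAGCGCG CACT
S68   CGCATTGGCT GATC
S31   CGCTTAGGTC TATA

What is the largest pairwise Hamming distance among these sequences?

Pairwise Hamming distances:
  S348 vs S239: 7
  S348 vs S68: 2
  S348 vs S31: 4
  S239 vs S68: 7
  S239 vs S31: 9
  S68 vs S31: 6
The largest is 9, between S239 and S31.

9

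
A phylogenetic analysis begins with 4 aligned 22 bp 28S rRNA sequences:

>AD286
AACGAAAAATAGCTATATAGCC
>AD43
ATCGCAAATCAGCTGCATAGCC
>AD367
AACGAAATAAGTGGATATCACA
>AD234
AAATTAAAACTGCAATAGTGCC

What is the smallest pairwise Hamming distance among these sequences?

Pairwise Hamming distances:
  AD286 vs AD43: 6
  AD286 vs AD367: 9
  AD286 vs AD234: 8
  AD43 vs AD367: 14
  AD43 vs AD234: 11
  AD367 vs AD234: 13
The smallest is 6, between AD286 and AD43.

6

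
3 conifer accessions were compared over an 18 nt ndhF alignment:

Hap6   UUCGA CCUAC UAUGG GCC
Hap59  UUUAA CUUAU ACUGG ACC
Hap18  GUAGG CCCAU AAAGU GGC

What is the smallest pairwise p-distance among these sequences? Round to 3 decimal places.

0.389

Pairwise Hamming distances:
  Hap6 vs Hap59: 7
  Hap6 vs Hap18: 9
  Hap59 vs Hap18: 11
The smallest is 7 mismatches, between Hap6 and Hap59; p = 7/18 = 0.389.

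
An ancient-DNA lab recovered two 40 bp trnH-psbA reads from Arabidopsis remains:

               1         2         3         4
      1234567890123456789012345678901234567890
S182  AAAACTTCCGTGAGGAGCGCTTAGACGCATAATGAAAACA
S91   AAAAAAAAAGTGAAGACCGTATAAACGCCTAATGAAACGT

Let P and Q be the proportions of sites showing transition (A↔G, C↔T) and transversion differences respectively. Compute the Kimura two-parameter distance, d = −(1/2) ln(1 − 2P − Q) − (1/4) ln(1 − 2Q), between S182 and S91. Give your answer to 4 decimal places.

0.4763

Differing sites — 5:C/A (Tv); 6:T/A (Tv); 7:T/A (Tv); 8:C/A (Tv); 9:C/A (Tv); 14:G/A (Ti); 17:G/C (Tv); 20:C/T (Ti); 21:T/A (Tv); 24:G/A (Ti); 29:A/C (Tv); 38:A/C (Tv); 39:C/G (Tv); 40:A/T (Tv).
Of the 14 differences, 3 transitions and 11 transversions over 40 sites: P = 3/40 = 0.075000, Q = 11/40 = 0.275000.
d = −0.5·ln(0.575000) − 0.25·ln(0.450000) = −0.5·(-0.553385) − 0.25·(-0.798508) = 0.4763.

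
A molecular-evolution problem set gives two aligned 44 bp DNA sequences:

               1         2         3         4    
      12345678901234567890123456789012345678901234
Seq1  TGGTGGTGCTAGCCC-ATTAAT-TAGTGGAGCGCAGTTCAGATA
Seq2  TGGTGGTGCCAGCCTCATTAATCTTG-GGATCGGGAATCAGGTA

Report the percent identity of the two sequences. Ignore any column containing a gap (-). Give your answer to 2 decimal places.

78.05%

Excluding the 3 gap columns leaves 41 comparable sites.
Mismatches occur at site 10 (T→C), site 15 (C→T), site 25 (A→T), site 31 (G→T), site 34 (C→G), site 35 (A→G), site 36 (G→A), site 37 (T→A), site 42 (A→G).
32 of the 41 comparable sites match, so the percent identity is 32/41 × 100 = 78.05%.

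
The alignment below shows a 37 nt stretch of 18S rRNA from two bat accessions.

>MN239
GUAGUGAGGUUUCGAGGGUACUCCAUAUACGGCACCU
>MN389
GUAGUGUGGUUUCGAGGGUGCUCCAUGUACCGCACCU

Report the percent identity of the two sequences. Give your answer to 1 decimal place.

Mismatches occur at site 7 (A→U), site 20 (A→G), site 27 (A→G), site 31 (G→C).
33 of the 37 sites match, so the percent identity is 33/37 × 100 = 89.2%.

89.2%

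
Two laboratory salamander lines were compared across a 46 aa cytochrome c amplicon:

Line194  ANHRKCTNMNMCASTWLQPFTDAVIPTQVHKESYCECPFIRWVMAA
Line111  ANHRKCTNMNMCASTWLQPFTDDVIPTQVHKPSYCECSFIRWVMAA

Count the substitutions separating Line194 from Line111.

Differing sites — 23:A/D; 32:E/P; 38:P/S.
That gives 3 mismatches out of 46 aligned sites, so the Hamming distance is 3.

3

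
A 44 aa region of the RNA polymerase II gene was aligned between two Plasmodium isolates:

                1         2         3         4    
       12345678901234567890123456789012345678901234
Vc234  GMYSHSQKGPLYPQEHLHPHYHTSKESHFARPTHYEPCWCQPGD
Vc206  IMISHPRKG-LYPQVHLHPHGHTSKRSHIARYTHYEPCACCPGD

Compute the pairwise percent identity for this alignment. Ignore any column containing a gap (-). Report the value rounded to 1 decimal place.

74.4%

Excluding the 1 gap column leaves 43 comparable sites.
Differing sites — 1:G/I; 3:Y/I; 6:S/P; 7:Q/R; 15:E/V; 21:Y/G; 26:E/R; 29:F/I; 32:P/Y; 39:W/A; 41:Q/C.
32 of the 43 comparable sites match, so the percent identity is 32/43 × 100 = 74.4%.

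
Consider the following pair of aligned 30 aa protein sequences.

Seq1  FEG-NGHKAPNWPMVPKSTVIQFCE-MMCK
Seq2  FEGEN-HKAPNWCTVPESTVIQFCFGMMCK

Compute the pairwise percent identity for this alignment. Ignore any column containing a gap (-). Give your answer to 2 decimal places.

Excluding the 3 gap columns leaves 27 comparable sites.
The sequences differ at positions 13 (P/C), 14 (M/T), 17 (K/E), 25 (E/F).
23 of the 27 comparable sites match, so the percent identity is 23/27 × 100 = 85.19%.

85.19%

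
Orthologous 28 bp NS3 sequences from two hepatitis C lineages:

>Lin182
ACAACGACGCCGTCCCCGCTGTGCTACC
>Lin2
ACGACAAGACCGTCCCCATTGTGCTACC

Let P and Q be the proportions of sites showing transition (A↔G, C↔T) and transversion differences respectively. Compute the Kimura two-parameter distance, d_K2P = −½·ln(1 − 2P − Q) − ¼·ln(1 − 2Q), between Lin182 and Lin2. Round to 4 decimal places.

Mismatches occur at site 3 (A↔G, transition), site 6 (G↔A, transition), site 8 (C↔G, transversion), site 9 (G↔A, transition), site 18 (G↔A, transition), site 19 (C↔T, transition).
Of the 6 differences, 5 transitions and 1 transversion over 28 sites: P = 5/28 = 0.178571, Q = 1/28 = 0.035714.
d = −0.5·ln(0.607144) − 0.25·ln(0.928572) = −0.5·(-0.498989) − 0.25·(-0.074107) = 0.2680.

0.2680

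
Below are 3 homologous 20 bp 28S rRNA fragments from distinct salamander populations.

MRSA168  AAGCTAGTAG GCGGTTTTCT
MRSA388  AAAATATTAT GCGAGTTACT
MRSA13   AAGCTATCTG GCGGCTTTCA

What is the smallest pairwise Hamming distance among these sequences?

Pairwise Hamming distances:
  MRSA168 vs MRSA388: 7
  MRSA168 vs MRSA13: 5
  MRSA388 vs MRSA13: 9
The smallest is 5, between MRSA168 and MRSA13.

5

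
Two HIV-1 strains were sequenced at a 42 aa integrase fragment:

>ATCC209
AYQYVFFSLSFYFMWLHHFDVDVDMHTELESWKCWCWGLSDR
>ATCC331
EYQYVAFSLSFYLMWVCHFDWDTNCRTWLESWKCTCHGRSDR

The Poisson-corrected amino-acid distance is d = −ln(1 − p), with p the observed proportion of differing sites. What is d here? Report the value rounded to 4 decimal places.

0.4055

The sequences differ at positions 1 (A/E), 6 (F/A), 13 (F/L), 16 (L/V), 17 (H/C), 21 (V/W), 23 (V/T), 24 (D/N), 25 (M/C), 26 (H/R), 28 (E/W), 35 (W/T), 37 (W/H), 39 (L/R).
p = 14/42 = 0.333333.
d = −ln(1 − 0.333333) = −ln(0.666667) = 0.4055.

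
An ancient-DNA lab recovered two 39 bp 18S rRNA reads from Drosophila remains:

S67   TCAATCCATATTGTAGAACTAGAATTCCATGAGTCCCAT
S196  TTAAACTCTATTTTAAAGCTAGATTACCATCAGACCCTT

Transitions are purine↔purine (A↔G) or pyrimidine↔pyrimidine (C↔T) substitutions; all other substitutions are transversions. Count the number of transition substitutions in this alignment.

Mismatches occur at site 2 (C/T, transition), site 5 (T/A, transversion), site 7 (C/T, transition), site 8 (A/C, transversion), site 13 (G/T, transversion), site 16 (G/A, transition), site 18 (A/G, transition), site 24 (A/T, transversion), site 26 (T/A, transversion), site 31 (G/C, transversion), site 34 (T/A, transversion), site 38 (A/T, transversion).
Of the 12 differences, 4 transitions and 8 transversions, so the answer is 4.

4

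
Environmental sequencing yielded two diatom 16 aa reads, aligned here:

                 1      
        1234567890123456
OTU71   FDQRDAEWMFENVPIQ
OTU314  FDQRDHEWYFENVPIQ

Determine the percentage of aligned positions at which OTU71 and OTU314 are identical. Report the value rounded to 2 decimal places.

Differing sites — 6:A/H; 9:M/Y.
14 of the 16 sites match, so the percent identity is 14/16 × 100 = 87.50%.

87.50%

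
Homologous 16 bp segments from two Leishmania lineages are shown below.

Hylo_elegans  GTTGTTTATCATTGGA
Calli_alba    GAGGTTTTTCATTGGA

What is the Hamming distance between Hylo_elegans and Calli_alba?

Mismatches occur at site 2 (T↔A), site 3 (T↔G), site 8 (A↔T).
That gives 3 mismatches out of 16 aligned sites, so the Hamming distance is 3.

3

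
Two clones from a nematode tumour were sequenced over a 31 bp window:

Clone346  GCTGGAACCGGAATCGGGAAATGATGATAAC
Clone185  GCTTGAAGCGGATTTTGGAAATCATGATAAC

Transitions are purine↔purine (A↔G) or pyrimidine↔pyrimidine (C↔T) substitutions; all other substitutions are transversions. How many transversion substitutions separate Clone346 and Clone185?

5

Mismatches occur at site 4 (G→T, transversion), site 8 (C→G, transversion), site 13 (A→T, transversion), site 15 (C→T, transition), site 16 (G→T, transversion), site 23 (G→C, transversion).
Of the 6 differences, 1 transition and 5 transversions, so the answer is 5.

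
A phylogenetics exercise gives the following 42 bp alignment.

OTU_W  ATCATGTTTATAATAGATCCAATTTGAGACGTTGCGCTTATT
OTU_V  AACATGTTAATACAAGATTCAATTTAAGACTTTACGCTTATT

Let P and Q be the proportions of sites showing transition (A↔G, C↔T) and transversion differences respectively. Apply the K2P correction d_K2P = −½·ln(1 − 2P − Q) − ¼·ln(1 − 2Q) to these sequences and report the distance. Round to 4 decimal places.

0.2198

Mismatches occur at site 2 (T→A, transversion), site 9 (T→A, transversion), site 13 (A→C, transversion), site 14 (T→A, transversion), site 19 (C→T, transition), site 26 (G→A, transition), site 31 (G→T, transversion), site 34 (G→A, transition).
Of the 8 differences, 3 transitions and 5 transversions over 42 sites: P = 3/42 = 0.071429, Q = 5/42 = 0.119048.
d = −0.5·ln(0.738094) − 0.25·ln(0.761904) = −0.5·(-0.303684) − 0.25·(-0.271935) = 0.2198.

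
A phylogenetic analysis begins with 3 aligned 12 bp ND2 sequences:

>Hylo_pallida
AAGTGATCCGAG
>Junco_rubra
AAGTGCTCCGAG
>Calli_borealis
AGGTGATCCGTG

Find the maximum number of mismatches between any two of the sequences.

Pairwise Hamming distances:
  Hylo_pallida vs Junco_rubra: 1
  Hylo_pallida vs Calli_borealis: 2
  Junco_rubra vs Calli_borealis: 3
The largest is 3, between Junco_rubra and Calli_borealis.

3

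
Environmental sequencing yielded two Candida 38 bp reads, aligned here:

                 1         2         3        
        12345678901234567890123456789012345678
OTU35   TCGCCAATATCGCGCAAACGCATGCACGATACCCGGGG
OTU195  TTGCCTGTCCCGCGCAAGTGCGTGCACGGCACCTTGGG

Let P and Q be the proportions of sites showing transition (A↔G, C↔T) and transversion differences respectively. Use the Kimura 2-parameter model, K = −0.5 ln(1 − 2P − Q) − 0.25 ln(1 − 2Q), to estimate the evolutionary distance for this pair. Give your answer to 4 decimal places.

Mismatches occur at site 2 (C↔T, transition), site 6 (A↔T, transversion), site 7 (A↔G, transition), site 9 (A↔C, transversion), site 10 (T↔C, transition), site 18 (A↔G, transition), site 19 (C↔T, transition), site 22 (A↔G, transition), site 29 (A↔G, transition), site 30 (T↔C, transition), site 34 (C↔T, transition), site 35 (G↔T, transversion).
Of the 12 differences, 9 transitions and 3 transversions over 38 sites: P = 9/38 = 0.236842, Q = 3/38 = 0.078947.
d = −0.5·ln(0.447369) − 0.25·ln(0.842106) = −0.5·(-0.804372) − 0.25·(-0.171849) = 0.4451.

0.4451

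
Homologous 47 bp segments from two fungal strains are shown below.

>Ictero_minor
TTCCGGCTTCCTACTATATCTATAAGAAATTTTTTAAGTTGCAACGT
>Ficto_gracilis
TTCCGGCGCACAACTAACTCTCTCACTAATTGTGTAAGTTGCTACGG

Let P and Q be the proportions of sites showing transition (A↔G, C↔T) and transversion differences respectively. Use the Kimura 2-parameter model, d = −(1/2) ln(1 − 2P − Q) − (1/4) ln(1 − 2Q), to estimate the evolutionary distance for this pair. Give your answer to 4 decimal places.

0.3936

Differing sites — 8:T/G (Tv); 9:T/C (Ti); 10:C/A (Tv); 12:T/A (Tv); 17:T/A (Tv); 18:A/C (Tv); 22:A/C (Tv); 24:A/C (Tv); 26:G/C (Tv); 27:A/T (Tv); 32:T/G (Tv); 34:T/G (Tv); 43:A/T (Tv); 47:T/G (Tv).
Of the 14 differences, 1 transition and 13 transversions over 47 sites: P = 1/47 = 0.021277, Q = 13/47 = 0.276596.
d = −0.5·ln(0.680850) − 0.25·ln(0.446808) = −0.5·(-0.384413) − 0.25·(-0.805626) = 0.3936.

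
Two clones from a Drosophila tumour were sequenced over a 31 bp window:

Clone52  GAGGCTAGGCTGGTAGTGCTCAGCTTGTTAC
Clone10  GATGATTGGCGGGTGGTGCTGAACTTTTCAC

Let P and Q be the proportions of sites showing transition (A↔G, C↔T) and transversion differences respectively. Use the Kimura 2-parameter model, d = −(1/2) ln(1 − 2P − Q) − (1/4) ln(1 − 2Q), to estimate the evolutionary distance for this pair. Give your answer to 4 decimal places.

The sequences differ at positions 3 (G/T, transversion), 5 (C/A, transversion), 7 (A/T, transversion), 11 (T/G, transversion), 15 (A/G, transition), 21 (C/G, transversion), 23 (G/A, transition), 27 (G/T, transversion), 29 (T/C, transition).
Of the 9 differences, 3 transitions and 6 transversions over 31 sites: P = 3/31 = 0.096774, Q = 6/31 = 0.193548.
d = −0.5·ln(0.612904) − 0.25·ln(0.612904) = −0.5·(-0.489547) − 0.25·(-0.489547) = 0.3672.

0.3672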